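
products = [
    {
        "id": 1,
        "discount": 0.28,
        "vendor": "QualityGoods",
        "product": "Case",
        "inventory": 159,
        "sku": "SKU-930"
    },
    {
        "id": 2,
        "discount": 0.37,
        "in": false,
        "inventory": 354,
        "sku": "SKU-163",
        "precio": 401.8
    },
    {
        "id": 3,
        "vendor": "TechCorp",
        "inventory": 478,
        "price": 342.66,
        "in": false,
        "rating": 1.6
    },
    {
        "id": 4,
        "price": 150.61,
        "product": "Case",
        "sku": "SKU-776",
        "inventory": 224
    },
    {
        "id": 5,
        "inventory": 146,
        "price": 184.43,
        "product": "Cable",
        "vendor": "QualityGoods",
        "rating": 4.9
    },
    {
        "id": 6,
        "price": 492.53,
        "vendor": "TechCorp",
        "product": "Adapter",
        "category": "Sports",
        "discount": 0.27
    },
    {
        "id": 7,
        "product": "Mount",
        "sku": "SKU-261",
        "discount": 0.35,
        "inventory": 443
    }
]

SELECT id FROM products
[1, 2, 3, 4, 5, 6, 7]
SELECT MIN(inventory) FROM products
146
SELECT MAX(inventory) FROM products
478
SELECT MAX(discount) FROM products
0.37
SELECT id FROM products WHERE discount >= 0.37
[2]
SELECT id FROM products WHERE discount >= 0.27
[1, 2, 6, 7]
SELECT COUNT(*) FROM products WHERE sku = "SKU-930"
1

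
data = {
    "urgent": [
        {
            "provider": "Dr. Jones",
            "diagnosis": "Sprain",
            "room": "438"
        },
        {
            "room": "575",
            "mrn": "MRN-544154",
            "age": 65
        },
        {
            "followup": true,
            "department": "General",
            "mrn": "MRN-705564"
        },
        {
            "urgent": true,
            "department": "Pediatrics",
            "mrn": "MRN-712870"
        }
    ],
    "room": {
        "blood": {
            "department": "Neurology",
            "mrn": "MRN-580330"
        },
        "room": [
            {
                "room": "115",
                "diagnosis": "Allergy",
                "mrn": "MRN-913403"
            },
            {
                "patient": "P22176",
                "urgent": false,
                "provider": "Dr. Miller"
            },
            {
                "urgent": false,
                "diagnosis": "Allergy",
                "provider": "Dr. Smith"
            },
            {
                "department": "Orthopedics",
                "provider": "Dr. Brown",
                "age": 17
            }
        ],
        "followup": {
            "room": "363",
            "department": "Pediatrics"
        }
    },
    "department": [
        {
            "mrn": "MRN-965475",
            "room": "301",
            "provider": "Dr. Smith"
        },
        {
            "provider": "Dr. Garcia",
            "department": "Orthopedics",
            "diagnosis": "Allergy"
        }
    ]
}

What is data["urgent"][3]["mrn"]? "MRN-712870"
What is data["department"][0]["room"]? "301"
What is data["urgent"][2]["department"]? "General"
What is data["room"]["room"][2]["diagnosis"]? "Allergy"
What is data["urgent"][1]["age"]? 65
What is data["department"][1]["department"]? "Orthopedics"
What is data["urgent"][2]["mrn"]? "MRN-705564"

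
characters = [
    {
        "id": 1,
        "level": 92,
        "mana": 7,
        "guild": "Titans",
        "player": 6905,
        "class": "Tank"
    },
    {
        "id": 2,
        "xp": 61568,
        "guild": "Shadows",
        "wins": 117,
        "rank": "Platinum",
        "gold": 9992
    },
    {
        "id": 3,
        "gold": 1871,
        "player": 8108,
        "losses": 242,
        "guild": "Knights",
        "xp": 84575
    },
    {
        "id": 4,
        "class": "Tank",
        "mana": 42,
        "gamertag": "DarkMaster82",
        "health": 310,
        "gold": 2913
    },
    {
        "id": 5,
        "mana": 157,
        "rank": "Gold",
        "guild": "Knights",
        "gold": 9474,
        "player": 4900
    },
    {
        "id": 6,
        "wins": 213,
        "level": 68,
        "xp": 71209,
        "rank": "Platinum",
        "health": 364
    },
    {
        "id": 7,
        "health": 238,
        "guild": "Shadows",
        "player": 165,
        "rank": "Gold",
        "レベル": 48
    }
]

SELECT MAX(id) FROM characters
7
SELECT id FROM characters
[1, 2, 3, 4, 5, 6, 7]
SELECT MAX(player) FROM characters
8108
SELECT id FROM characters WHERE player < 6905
[5, 7]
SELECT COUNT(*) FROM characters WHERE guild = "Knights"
2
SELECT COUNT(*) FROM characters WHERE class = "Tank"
2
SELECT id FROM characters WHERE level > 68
[1]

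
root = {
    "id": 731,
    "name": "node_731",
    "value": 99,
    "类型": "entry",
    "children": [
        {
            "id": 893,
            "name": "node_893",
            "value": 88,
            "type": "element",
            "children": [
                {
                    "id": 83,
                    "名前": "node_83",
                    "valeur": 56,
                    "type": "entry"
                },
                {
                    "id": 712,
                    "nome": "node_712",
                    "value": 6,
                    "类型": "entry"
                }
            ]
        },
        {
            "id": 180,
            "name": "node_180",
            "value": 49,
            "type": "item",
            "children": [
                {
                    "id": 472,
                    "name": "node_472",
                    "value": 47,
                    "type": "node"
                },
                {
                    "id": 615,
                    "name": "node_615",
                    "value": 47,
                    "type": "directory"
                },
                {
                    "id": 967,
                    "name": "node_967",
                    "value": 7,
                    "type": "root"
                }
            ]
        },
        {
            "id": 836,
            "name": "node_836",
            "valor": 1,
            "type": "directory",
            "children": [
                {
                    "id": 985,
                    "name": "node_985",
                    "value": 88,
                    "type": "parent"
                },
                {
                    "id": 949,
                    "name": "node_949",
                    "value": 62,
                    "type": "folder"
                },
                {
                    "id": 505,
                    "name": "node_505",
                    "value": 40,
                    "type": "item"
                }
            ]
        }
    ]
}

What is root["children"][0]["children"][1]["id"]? 712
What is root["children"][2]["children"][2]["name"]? "node_505"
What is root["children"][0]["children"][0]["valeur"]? 56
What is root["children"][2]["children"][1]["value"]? 62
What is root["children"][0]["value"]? 88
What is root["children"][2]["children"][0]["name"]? "node_985"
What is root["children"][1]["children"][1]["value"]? 47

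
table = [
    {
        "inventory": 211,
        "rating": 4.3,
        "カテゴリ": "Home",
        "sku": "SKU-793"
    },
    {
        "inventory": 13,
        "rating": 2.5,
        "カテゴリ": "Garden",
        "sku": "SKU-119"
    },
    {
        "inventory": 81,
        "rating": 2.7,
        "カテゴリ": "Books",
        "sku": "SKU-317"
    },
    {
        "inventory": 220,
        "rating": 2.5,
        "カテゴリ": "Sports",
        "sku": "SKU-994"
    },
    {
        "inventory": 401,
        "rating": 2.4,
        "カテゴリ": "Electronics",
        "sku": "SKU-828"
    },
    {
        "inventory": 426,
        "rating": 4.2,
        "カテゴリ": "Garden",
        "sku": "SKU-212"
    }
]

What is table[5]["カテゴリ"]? "Garden"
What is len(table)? 6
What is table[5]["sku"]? "SKU-212"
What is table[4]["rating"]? 2.4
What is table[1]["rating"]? 2.5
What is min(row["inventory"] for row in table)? 13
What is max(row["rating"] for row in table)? 4.3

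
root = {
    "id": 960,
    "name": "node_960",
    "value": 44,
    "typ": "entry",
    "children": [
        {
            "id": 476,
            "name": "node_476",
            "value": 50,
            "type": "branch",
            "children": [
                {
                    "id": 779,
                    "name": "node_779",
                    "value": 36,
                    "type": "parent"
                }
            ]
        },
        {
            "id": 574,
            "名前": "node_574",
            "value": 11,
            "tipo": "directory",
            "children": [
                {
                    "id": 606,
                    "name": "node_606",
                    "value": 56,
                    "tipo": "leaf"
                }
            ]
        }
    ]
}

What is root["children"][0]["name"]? "node_476"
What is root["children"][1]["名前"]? "node_574"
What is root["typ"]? "entry"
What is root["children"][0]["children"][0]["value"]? 36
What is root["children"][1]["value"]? 11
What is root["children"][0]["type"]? "branch"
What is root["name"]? "node_960"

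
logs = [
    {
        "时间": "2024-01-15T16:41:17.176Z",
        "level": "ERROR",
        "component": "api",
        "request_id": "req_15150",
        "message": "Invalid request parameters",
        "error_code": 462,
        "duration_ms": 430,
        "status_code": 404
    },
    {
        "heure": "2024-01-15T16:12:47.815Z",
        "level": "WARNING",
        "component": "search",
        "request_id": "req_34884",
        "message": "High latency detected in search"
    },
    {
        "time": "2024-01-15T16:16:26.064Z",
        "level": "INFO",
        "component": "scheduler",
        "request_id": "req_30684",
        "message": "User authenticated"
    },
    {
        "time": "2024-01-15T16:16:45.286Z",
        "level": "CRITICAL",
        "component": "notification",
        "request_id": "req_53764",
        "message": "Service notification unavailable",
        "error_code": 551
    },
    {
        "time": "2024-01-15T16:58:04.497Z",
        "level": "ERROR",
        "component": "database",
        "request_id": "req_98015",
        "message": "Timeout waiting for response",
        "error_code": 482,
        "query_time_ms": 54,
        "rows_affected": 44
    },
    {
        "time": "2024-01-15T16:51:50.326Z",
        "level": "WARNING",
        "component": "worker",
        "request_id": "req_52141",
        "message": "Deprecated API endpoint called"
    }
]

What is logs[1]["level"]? "WARNING"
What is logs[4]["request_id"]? "req_98015"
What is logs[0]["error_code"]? 462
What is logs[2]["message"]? "User authenticated"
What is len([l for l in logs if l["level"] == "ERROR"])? 2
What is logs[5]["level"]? "WARNING"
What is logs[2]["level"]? "INFO"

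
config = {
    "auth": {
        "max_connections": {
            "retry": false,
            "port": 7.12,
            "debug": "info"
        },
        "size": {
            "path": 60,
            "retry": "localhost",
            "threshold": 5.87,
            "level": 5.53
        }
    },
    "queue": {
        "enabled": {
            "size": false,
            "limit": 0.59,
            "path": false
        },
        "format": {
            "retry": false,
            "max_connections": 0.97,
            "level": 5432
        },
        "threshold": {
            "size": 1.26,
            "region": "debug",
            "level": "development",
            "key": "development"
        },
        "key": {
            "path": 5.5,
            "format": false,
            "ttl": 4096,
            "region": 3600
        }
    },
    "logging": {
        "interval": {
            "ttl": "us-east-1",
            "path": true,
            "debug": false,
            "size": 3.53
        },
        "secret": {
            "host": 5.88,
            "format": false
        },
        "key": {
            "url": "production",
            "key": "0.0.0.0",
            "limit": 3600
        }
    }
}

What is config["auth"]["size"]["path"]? 60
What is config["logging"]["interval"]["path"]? True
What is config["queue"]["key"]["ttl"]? 4096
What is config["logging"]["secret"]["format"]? False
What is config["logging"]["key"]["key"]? "0.0.0.0"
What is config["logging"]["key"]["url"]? "production"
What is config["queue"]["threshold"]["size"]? 1.26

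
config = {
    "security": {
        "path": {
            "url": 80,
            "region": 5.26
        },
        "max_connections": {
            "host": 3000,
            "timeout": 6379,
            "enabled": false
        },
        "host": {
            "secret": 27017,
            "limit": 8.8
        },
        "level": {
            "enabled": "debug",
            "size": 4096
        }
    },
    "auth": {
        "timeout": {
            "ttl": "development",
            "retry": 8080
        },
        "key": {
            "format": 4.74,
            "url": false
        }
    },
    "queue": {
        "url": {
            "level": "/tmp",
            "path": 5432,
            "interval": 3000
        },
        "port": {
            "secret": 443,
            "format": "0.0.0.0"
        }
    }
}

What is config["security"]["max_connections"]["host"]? 3000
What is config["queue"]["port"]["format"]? "0.0.0.0"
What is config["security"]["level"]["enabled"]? "debug"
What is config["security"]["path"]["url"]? 80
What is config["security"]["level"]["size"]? 4096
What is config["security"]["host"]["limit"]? 8.8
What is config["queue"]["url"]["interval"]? 3000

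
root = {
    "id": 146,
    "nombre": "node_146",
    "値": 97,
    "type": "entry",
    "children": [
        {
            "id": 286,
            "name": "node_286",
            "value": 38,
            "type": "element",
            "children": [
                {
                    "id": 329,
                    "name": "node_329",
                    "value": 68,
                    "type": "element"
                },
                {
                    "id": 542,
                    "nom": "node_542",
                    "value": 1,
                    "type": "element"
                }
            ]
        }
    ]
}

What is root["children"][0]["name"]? "node_286"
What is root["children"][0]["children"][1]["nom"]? "node_542"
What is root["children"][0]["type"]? "element"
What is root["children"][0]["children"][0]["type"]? "element"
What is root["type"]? "entry"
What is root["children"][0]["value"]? 38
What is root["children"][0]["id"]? 286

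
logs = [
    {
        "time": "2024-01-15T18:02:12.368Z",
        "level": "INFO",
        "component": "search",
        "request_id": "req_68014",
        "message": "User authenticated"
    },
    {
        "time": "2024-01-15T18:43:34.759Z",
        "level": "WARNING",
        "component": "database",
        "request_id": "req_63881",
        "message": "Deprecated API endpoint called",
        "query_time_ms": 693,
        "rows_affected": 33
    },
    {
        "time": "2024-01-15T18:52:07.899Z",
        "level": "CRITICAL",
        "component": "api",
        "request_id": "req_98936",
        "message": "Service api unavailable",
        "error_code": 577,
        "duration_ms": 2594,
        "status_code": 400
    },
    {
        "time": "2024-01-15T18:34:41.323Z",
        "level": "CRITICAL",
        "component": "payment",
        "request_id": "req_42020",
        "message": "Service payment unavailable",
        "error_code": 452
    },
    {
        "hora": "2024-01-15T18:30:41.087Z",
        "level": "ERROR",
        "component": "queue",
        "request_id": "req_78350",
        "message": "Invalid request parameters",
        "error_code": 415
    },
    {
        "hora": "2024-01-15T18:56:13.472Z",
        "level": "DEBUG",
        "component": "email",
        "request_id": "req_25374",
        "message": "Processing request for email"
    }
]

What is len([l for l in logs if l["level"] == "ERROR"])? 1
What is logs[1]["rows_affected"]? 33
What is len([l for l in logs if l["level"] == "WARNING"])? 1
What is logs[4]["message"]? "Invalid request parameters"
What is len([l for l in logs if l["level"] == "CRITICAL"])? 2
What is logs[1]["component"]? "database"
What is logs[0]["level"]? "INFO"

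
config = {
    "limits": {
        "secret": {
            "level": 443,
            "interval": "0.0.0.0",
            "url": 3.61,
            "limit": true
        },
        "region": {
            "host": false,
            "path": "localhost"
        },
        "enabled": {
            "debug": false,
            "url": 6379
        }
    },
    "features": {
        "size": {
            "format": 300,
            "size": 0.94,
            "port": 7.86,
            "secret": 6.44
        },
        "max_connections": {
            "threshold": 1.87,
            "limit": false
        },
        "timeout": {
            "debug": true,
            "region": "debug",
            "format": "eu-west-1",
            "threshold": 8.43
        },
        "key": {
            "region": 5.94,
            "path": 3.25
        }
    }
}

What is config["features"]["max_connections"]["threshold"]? 1.87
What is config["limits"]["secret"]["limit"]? True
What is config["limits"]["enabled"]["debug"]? False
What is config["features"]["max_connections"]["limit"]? False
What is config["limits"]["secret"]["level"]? 443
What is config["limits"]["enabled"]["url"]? 6379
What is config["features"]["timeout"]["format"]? "eu-west-1"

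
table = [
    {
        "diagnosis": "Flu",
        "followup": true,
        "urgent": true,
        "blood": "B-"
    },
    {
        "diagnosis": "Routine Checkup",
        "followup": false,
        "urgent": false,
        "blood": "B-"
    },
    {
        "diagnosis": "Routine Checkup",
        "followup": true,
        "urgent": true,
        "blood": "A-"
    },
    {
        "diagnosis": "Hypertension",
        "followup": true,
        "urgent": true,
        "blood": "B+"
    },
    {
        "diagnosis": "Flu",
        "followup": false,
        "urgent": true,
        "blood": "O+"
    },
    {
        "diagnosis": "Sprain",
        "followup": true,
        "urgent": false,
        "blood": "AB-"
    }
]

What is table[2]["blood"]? "A-"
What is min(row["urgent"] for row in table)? False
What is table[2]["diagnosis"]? "Routine Checkup"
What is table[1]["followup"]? False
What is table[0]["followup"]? True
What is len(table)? 6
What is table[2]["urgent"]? True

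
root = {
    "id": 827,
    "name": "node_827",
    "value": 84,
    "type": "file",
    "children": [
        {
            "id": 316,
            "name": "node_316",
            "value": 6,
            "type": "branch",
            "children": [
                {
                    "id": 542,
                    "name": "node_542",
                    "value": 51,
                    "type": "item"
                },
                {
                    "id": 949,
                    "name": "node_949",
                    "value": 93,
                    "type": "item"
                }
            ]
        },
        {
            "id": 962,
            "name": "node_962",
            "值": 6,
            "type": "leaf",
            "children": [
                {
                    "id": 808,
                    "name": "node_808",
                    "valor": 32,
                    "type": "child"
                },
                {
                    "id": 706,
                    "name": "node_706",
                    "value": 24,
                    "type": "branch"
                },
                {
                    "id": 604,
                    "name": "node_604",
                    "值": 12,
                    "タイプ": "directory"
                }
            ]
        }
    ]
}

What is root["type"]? "file"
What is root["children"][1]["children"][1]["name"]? "node_706"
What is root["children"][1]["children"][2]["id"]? 604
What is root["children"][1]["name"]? "node_962"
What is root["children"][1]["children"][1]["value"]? 24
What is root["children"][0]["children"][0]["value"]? 51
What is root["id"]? 827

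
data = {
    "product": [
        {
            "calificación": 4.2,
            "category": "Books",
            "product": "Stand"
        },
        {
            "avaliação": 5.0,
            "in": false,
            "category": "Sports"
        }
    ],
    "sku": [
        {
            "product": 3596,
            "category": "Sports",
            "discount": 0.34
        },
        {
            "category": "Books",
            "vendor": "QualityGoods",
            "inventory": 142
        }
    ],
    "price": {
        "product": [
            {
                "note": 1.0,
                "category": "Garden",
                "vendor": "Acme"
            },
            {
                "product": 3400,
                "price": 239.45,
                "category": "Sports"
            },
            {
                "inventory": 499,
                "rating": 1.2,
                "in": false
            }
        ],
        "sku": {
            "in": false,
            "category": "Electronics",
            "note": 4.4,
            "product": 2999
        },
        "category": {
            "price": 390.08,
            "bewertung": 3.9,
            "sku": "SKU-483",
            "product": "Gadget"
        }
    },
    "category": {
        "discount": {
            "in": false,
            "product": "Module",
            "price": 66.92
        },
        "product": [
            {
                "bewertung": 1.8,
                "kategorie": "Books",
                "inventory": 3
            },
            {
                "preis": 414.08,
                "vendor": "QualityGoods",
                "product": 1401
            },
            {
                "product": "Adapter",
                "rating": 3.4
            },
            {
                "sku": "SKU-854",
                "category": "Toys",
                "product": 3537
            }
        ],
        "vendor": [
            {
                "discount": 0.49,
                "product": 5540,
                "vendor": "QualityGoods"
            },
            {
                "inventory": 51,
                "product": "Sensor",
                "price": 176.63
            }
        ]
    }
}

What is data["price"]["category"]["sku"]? "SKU-483"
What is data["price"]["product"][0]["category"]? "Garden"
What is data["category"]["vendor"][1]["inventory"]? 51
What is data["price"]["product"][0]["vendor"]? "Acme"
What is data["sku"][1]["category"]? "Books"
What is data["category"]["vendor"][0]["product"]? 5540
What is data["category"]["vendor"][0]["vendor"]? "QualityGoods"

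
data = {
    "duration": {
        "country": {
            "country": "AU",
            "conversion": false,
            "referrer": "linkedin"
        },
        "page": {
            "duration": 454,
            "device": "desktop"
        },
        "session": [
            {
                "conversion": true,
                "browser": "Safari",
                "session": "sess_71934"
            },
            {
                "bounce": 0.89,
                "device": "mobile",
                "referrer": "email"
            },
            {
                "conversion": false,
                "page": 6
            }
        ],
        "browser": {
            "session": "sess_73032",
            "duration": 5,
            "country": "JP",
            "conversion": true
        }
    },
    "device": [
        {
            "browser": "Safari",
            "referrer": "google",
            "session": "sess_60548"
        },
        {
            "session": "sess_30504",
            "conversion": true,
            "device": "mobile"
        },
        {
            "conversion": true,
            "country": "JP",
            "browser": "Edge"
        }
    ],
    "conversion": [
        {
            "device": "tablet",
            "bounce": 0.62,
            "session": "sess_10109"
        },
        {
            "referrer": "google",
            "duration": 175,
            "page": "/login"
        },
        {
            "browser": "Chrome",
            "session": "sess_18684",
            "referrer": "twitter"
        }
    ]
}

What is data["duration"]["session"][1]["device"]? "mobile"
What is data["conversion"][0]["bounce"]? 0.62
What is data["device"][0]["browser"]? "Safari"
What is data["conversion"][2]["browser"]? "Chrome"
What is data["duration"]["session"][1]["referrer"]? "email"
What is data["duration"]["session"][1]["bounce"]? 0.89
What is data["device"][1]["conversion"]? True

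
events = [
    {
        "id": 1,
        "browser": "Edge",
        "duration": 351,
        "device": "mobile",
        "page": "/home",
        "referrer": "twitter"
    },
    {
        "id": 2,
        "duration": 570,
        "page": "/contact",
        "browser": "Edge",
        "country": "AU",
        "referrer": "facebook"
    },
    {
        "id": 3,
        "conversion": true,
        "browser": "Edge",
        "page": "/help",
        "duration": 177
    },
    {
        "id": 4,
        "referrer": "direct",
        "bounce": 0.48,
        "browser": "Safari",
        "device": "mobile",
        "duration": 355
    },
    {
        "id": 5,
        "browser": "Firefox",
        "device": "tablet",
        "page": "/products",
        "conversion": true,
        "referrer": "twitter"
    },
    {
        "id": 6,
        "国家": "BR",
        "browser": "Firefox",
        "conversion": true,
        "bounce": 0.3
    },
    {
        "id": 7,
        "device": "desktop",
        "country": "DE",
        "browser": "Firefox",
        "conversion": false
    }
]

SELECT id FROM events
[1, 2, 3, 4, 5, 6, 7]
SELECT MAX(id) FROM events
7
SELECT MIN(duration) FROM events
177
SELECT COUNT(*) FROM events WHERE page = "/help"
1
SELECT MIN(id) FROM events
1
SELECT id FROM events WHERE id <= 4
[1, 2, 3, 4]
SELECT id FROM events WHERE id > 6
[7]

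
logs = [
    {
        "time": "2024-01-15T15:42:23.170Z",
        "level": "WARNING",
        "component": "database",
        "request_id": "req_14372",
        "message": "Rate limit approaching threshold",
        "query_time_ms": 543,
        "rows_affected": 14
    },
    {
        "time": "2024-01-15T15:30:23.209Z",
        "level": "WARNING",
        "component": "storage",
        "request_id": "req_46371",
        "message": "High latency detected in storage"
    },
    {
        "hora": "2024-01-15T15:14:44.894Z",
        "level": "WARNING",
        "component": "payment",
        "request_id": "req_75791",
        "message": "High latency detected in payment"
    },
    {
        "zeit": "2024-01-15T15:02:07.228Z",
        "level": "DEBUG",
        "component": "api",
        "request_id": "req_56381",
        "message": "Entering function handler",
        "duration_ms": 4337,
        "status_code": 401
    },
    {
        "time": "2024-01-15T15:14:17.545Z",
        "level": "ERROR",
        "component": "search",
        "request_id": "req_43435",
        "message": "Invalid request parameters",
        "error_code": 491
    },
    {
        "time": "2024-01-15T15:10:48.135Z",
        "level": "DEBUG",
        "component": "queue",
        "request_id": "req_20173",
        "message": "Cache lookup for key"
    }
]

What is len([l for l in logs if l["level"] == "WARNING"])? 3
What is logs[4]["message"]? "Invalid request parameters"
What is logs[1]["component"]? "storage"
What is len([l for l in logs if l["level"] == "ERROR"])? 1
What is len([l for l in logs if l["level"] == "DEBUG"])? 2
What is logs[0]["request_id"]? "req_14372"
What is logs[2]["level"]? "WARNING"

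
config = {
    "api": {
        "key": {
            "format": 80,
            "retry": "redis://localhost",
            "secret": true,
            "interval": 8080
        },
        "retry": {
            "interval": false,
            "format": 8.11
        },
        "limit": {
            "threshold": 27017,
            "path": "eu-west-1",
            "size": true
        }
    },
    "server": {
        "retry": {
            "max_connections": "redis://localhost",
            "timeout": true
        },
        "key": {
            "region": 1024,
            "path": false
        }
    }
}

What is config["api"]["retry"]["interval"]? False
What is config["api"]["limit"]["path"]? "eu-west-1"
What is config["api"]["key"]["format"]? 80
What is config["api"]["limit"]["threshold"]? 27017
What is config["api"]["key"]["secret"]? True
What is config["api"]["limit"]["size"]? True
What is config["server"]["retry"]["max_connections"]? "redis://localhost"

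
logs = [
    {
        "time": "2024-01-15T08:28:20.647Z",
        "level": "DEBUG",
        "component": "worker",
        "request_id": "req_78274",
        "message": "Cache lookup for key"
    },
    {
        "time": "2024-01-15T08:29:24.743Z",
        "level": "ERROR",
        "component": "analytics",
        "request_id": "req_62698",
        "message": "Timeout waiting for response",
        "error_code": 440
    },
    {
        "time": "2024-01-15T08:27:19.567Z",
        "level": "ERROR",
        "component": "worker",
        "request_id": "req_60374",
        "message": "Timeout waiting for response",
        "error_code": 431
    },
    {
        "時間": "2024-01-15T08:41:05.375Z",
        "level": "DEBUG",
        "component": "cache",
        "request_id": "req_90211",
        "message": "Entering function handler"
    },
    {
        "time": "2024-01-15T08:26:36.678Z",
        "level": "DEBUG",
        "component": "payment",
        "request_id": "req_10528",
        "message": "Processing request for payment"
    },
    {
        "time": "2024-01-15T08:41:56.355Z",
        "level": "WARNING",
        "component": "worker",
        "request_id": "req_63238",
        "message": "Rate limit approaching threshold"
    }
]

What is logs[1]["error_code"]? 440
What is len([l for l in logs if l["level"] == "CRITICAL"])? 0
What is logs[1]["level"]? "ERROR"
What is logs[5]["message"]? "Rate limit approaching threshold"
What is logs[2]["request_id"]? "req_60374"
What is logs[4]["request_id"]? "req_10528"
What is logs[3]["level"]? "DEBUG"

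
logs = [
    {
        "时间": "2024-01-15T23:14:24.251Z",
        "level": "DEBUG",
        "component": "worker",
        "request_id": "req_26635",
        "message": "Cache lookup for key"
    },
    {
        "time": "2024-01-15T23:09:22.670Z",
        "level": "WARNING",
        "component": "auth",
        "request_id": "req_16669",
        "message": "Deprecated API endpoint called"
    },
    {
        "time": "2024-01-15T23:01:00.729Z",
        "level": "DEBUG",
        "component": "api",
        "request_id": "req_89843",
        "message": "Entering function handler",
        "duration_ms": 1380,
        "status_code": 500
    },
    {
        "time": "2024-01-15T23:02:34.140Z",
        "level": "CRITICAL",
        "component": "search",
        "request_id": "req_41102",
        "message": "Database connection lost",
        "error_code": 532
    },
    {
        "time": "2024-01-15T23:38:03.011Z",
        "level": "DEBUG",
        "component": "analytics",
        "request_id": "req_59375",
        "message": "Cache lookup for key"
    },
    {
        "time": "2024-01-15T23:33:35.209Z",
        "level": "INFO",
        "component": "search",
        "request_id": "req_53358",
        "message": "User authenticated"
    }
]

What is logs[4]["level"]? "DEBUG"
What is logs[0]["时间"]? "2024-01-15T23:14:24.251Z"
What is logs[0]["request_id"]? "req_26635"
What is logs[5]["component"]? "search"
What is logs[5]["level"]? "INFO"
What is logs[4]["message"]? "Cache lookup for key"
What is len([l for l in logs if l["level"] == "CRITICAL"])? 1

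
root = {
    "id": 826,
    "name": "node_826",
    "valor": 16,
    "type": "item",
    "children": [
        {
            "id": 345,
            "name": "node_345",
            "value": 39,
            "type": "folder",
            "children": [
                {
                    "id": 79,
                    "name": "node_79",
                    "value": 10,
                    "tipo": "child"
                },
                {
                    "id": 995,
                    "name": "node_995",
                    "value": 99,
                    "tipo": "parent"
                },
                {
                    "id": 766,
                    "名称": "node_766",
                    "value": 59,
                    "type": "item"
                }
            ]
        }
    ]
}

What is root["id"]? 826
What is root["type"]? "item"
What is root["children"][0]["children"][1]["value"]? 99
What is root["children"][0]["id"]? 345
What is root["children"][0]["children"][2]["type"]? "item"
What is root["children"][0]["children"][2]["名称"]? "node_766"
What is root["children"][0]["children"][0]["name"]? "node_79"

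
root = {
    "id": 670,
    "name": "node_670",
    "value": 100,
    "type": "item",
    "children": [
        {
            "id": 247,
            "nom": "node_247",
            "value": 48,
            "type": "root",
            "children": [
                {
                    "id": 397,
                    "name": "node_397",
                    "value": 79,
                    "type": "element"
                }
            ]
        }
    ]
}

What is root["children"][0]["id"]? 247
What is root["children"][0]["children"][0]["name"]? "node_397"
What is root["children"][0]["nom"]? "node_247"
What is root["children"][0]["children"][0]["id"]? 397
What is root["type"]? "item"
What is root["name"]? "node_670"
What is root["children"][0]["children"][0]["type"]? "element"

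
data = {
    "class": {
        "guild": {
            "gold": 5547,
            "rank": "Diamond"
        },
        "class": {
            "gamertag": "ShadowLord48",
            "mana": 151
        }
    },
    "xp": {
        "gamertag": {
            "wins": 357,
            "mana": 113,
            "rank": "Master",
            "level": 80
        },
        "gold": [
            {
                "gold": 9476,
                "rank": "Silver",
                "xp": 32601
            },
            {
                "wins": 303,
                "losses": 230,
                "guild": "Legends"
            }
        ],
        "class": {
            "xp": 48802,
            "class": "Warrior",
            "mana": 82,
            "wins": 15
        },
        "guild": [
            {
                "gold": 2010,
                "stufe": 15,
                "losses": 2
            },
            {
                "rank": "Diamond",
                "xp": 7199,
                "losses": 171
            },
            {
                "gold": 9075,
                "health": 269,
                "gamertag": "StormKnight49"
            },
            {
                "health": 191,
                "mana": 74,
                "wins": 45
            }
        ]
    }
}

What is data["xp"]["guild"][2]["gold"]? 9075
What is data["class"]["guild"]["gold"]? 5547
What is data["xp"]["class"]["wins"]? 15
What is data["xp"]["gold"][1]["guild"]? "Legends"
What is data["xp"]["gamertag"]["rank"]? "Master"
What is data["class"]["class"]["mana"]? 151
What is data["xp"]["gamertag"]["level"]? 80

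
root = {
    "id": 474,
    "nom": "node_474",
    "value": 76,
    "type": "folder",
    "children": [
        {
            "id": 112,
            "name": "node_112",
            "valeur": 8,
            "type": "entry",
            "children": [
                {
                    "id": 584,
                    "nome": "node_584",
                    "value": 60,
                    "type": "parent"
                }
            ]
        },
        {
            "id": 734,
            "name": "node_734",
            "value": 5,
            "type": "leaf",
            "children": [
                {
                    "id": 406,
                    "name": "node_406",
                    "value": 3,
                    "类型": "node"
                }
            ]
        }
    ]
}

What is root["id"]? 474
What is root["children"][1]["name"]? "node_734"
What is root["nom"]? "node_474"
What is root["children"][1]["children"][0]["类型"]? "node"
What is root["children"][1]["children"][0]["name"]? "node_406"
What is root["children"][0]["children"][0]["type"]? "parent"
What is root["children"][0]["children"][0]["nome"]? "node_584"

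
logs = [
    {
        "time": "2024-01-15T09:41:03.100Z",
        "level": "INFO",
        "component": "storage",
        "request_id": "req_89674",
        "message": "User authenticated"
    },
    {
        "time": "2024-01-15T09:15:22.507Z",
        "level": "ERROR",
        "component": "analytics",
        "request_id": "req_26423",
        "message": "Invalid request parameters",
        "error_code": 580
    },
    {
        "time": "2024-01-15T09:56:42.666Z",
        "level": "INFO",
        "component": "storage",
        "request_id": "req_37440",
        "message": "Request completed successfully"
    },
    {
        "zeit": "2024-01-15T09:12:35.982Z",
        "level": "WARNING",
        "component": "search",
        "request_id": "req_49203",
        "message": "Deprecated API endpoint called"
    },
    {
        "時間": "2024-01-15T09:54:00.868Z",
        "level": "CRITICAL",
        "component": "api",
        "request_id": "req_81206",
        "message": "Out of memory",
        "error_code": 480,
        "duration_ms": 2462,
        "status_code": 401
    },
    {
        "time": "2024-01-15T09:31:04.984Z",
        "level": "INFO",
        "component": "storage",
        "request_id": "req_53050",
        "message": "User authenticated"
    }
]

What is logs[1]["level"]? "ERROR"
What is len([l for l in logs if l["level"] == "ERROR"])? 1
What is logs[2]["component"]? "storage"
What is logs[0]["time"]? "2024-01-15T09:41:03.100Z"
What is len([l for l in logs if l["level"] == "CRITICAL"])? 1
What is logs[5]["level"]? "INFO"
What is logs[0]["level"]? "INFO"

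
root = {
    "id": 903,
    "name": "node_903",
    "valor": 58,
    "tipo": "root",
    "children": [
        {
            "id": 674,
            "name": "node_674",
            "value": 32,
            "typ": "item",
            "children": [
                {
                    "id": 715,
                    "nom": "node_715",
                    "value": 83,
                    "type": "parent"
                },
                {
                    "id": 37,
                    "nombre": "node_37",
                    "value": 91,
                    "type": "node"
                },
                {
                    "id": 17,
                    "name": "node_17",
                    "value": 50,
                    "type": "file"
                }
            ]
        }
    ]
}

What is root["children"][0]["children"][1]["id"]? 37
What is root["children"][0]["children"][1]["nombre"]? "node_37"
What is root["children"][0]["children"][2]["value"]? 50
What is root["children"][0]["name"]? "node_674"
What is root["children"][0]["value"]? 32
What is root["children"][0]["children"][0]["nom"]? "node_715"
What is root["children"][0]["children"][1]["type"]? "node"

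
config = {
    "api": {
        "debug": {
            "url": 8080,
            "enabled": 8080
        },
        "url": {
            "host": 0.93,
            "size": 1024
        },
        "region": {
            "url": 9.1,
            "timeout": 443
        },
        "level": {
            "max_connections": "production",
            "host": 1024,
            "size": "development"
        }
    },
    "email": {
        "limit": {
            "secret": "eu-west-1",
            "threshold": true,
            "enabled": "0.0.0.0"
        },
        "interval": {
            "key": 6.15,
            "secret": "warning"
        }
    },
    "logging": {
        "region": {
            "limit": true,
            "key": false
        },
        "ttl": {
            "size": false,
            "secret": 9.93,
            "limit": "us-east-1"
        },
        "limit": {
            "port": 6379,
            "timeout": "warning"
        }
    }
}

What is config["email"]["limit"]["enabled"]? "0.0.0.0"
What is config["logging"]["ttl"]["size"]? False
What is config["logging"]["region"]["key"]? False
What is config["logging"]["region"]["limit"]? True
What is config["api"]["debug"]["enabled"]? 8080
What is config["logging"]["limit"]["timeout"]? "warning"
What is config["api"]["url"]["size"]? 1024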